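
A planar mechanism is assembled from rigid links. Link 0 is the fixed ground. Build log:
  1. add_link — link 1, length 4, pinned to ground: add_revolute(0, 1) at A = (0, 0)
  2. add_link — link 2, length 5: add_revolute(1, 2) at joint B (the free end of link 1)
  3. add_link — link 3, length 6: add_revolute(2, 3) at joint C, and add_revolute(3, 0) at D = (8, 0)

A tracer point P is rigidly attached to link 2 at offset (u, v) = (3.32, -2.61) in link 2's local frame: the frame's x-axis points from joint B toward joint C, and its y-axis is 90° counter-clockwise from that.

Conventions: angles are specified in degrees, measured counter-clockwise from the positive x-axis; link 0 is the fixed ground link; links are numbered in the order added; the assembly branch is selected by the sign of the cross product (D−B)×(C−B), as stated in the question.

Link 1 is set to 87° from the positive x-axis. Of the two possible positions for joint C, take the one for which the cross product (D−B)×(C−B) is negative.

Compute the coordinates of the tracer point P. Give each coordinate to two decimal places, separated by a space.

A=(0,0), D=(8.00,0)
B = A + 4.00·(cos87°, sin87°) = (0.2093, 3.9945)
|BD| = 8.7550
circle(B,5.00) ∩ circle(D,6.00): a=3.7493, h=3.3080
  candidates: C₊=(5.0549,5.2275) cross=28.961; C₋=(2.0364,-0.6597) cross=-28.961
  branch - wants cross < 0 → take C=(2.0364,-0.6597) (cross=-28.961)
ex = (C−B)/|BC| = (0.3654,-0.9308); ey = (0.9308,0.3654)
P = B + 3.32·ex + -2.61·ey = (-1.0070,-0.0496)

-1.01 -0.05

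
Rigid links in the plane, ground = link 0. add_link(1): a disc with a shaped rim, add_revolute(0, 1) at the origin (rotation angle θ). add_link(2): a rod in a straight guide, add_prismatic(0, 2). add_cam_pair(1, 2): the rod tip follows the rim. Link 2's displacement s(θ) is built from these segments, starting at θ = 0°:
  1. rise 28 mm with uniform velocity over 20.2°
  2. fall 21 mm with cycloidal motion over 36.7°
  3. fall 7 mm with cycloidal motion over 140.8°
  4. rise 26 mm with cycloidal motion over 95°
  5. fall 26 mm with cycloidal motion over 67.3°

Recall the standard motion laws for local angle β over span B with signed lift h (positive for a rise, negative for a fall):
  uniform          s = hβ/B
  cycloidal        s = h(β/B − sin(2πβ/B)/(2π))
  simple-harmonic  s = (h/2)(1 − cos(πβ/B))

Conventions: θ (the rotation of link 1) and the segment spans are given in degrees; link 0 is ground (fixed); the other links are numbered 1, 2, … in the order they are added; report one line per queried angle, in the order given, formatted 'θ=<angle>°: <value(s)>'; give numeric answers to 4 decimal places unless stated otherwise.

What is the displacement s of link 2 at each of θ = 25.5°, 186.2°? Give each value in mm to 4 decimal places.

segment 1 (0° to 20.2°, uniform, h = 28) is passed completely: s = 0.0000 + (28) = 28.0000
θ = 25.5° falls in segment 2 (20.2° to 56.9°, cycloidal, h = -21): β = 25.5 − 20.2 = 5.3°, B = 36.7°; Δs = -21·(0.1444 − sin(2π·0.1444)/(2π)) = -0.3994; s = 28.0000 − 0.3994 = 27.6006
segment 2 (20.2° to 56.9°, cycloidal, h = -21) is passed completely: s = 28.0000 + (-21) = 7.0000
θ = 186.2° falls in segment 3 (56.9° to 197.7°, cycloidal, h = -7): β = 186.2 − 56.9 = 129.3°, B = 140.8°; Δs = -7·(0.9183 − sin(2π·0.9183)/(2π)) = -6.9752; s = 7.0000 − 6.9752 = 0.0248

θ=25.5°: 27.6006
θ=186.2°: 0.0248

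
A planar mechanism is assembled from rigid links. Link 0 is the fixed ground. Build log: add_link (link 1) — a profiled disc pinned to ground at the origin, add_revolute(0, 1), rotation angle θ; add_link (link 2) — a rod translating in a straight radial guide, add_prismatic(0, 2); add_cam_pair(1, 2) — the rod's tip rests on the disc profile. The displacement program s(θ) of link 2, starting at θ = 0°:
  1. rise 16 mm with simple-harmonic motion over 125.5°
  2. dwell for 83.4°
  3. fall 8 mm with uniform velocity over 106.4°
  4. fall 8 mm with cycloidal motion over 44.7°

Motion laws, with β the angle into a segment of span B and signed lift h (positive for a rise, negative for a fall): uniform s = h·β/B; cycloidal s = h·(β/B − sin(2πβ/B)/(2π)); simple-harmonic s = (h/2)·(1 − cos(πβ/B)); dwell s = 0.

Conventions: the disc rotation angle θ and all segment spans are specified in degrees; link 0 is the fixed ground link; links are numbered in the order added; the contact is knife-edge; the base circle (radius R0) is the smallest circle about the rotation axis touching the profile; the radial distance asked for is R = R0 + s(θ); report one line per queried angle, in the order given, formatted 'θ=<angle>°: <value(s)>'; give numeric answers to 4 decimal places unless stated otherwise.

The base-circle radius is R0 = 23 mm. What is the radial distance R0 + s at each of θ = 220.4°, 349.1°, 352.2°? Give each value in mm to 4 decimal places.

seg 1 [0°–125.5°] simple-harmonic, h=16: full span → s += 16 → s = 16.0000
seg 2 [125.5°–208.9°] dwell: s stays 16.0000
seg 3 [208.9°–315.3°] uniform, h=-8: θ=220.4° here. β=11.5, B=106.4. -8·11.5/106.4 = -0.8647 → s = 15.1353
seg 3 [208.9°–315.3°] uniform, h=-8: full span → s += -8 → s = 8.0000
seg 4 [315.3°–360°] cycloidal, h=-8: θ=349.1° here. β=33.8, B=44.7. -8·(0.7562 − sin(2π·0.7562)/(2π)) = -7.3215 → s = 0.6785
seg 4 [315.3°–360°] cycloidal, h=-8: θ=352.2° here. β=36.9, B=44.7. -8·(0.8255 − sin(2π·0.8255)/(2π)) = -7.7367 → s = 0.2633
θ=220.4°: R = R0 + s = 23 + 15.1353 = 38.1353
θ=349.1°: R = R0 + s = 23 + 0.6785 = 23.6785
θ=352.2°: R = R0 + s = 23 + 0.2633 = 23.2633

θ=220.4°: 38.1353
θ=349.1°: 23.6785
θ=352.2°: 23.2633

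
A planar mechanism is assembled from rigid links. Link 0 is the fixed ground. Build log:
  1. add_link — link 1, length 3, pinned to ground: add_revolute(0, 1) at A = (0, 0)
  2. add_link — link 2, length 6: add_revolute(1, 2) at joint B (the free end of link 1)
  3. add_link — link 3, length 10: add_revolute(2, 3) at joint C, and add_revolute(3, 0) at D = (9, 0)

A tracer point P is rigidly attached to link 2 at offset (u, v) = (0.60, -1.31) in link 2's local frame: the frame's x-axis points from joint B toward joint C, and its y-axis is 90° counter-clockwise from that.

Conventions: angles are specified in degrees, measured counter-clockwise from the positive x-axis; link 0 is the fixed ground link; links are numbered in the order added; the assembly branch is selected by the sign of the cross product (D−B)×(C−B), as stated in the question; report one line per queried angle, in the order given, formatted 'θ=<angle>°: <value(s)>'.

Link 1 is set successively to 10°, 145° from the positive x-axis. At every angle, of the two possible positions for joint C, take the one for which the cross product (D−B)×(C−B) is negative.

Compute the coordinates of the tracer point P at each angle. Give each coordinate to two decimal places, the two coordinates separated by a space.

A=(0,0), D=(9.00,0)
θ=10°: B = A + 3.00·(cos10°, sin10°) = (2.9544, 0.5209)
θ=10°: |BD| = 6.0680
θ=10°: circle(B,6.00) ∩ circle(D,10.00): a=-2.2396, h=5.5663
θ=10°:   candidates: C₊=(1.2010,6.2590) cross=33.776; C₋=(0.2452,-4.8326) cross=-33.776
θ=10°:   branch - wants cross < 0 → take C=(0.2452,-4.8326) (cross=-33.776)
θ=10°: ex = (C−B)/|BC| = (-0.4515,-0.8923); ey = (0.8923,-0.4515)
θ=10°: P = B + 0.60·ex + -1.31·ey = (1.5147,0.5771)
θ=145°: B = A + 3.00·(cos145°, sin145°) = (-2.4575, 1.7207)
θ=145°: |BD| = 11.5859
θ=145°: circle(B,6.00) ∩ circle(D,10.00): a=3.0310, h=5.1781
θ=145°:   candidates: C₊=(1.3090,6.3913) cross=59.994; C₋=(-0.2291,-3.8501) cross=-59.994
θ=145°:   branch - wants cross < 0 → take C=(-0.2291,-3.8501) (cross=-59.994)
θ=145°: ex = (C−B)/|BC| = (0.3714,-0.9285); ey = (0.9285,0.3714)
θ=145°: P = B + 0.60·ex + -1.31·ey = (-3.4509,0.6771)

θ=10°: 1.51 0.58
θ=145°: -3.45 0.68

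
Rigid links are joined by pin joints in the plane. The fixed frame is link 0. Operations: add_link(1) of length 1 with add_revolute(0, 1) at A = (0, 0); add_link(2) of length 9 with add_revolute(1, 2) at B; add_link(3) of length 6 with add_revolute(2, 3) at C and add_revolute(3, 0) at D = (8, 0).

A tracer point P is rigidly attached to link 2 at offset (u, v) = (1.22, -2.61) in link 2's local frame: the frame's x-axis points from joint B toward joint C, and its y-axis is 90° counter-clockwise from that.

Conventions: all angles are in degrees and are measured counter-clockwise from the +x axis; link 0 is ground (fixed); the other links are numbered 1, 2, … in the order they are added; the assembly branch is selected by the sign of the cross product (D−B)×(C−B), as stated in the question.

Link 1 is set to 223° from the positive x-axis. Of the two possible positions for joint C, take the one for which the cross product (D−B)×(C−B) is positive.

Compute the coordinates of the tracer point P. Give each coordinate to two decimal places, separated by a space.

A=(0,0), D=(8.00,0)
B = A + 1.00·(cos223°, sin223°) = (-0.7314, -0.6820)
|BD| = 8.7579
circle(B,9.00) ∩ circle(D,6.00): a=6.9481, h=5.7205
  candidates: C₊=(5.7501,5.5622) cross=50.100; C₋=(6.6411,-5.8441) cross=-50.100
  branch + wants cross > 0 → take C=(5.7501,5.5622) (cross=50.100)
ex = (C−B)/|BC| = (0.7202,0.6938); ey = (-0.6938,0.7202)
P = B + 1.22·ex + -2.61·ey = (1.9581,-1.7152)

1.96 -1.72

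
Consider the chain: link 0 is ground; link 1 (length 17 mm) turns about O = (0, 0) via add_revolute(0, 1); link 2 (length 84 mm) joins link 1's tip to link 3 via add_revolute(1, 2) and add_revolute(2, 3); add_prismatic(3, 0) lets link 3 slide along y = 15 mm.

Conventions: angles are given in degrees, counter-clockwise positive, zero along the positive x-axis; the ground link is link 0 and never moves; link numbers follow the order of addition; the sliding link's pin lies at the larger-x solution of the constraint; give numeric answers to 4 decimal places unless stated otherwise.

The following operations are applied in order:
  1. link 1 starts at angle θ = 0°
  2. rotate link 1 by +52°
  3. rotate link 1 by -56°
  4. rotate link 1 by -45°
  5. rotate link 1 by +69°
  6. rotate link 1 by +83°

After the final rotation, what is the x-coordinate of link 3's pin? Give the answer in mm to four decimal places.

geometry: r = 17 mm, L = 84 mm, e = 15 mm; θ starts at 0°
rotate link 1 by +52°: θ ← 0° +52° = 52°
rotate link 1 by -56°: θ ← 52° -56° = -4°
rotate link 1 by -45°: θ ← -4° -45° = -49°
rotate link 1 by +69°: θ ← -49° +69° = 20°
rotate link 1 by +83°: θ ← 20° +83° = 103°
crank pin P = (r cos θ, r sin θ) = (-3.824168, 16.564291)
h = r sin θ − e = 16.564291 − 15 = 1.564291
x = r cos θ + √(L² − h²) = -3.824168 + 83.985433 = 80.161265

80.1613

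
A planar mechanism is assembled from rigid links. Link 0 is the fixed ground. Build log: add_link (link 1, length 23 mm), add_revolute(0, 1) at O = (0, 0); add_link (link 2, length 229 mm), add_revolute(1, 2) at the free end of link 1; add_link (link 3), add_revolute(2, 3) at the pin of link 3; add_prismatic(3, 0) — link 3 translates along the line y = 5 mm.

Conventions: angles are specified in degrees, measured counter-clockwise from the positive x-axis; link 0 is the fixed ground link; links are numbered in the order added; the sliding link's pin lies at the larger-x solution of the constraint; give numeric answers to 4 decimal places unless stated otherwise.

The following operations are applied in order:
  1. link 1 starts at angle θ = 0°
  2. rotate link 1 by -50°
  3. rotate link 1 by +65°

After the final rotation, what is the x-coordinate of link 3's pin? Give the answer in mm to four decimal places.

geometry: r = 23 mm, L = 229 mm, e = 5 mm; θ starts at 0°
rotate link 1 by -50°: θ ← 0° -50° = -50°
rotate link 1 by +65°: θ ← -50° +65° = 15°
crank pin P = (r cos θ, r sin θ) = (22.216294, 5.952838)
h = r sin θ − e = 5.952838 − 5 = 0.952838
x = r cos θ + √(L² − h²) = 22.216294 + 228.998018 = 251.214312

251.2143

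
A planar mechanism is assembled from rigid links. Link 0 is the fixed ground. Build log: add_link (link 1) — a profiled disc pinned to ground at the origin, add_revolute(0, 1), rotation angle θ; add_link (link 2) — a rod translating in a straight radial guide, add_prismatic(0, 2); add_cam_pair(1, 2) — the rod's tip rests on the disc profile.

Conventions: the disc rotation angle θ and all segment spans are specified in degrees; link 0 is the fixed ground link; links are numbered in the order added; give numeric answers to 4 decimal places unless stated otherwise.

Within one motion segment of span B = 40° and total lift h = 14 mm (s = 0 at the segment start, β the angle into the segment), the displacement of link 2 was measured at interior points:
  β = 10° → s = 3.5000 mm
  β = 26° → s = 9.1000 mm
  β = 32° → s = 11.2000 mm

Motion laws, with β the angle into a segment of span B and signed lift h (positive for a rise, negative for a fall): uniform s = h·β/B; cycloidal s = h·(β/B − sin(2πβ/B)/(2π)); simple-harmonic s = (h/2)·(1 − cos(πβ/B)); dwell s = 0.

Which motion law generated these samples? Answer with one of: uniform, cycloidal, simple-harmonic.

candidates at β/B = r: uniform s = h·r (linear in β); cycloidal s = h·(r − sin(2πr)/(2π)); simple-harmonic s = (h/2)(1 − cos(πr))
β=10°: printed 3.5000 | uniform 3.5000, cycloidal 1.2718, simple-harmonic 2.0503
β=26°: printed 9.1000 | uniform 9.1000, cycloidal 10.9026, simple-harmonic 10.1779
β=32°: printed 11.2000 | uniform 11.2000, cycloidal 13.3191, simple-harmonic 12.6631
only one law matches every sample → uniform

uniform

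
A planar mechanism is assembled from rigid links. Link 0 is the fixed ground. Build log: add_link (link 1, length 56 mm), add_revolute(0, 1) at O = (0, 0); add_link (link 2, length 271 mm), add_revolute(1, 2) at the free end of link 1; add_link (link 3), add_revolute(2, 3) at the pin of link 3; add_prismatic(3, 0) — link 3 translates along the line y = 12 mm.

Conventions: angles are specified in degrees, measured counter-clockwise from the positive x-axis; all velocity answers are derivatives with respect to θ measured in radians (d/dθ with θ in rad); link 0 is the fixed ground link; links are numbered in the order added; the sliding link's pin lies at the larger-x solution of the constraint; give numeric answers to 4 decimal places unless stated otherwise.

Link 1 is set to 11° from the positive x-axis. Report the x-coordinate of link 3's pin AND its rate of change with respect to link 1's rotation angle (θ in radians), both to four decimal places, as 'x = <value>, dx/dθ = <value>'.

geometry: r = 56 mm, L = 271 mm, e = 12 mm
crank pin P = (r cos θ, r sin θ) = (54.971122, 10.685304)
h = r sin θ − e = 10.685304 − 12 = -1.314696
x = r cos θ + √(L² − h²) = 54.971122 + 270.996811 = 325.967933
dx/dθ = −r sin θ − h·r cos θ/√(L² − h²) (θ in radians; h = -1.314696) = -10.418620

x = 325.9679, dx/dθ = -10.4186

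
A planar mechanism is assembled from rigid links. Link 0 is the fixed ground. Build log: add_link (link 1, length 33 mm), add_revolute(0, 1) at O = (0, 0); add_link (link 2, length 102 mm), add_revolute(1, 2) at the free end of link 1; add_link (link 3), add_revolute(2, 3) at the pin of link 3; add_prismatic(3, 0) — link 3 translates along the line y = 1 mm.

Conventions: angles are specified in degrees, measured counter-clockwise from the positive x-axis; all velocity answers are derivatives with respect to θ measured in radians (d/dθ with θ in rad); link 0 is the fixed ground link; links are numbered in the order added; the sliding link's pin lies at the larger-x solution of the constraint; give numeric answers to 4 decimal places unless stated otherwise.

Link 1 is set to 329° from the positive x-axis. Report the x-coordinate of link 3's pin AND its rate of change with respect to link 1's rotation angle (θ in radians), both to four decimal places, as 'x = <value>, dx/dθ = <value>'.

geometry: r = 33 mm, L = 102 mm, e = 1 mm
crank pin P = (r cos θ, r sin θ) = (28.286521, -16.996256)
h = r sin θ − e = -16.996256 − 1 = -17.996256
x = r cos θ + √(L² − h²) = 28.286521 + 100.399874 = 128.686395
dx/dθ = −r sin θ − h·r cos θ/√(L² − h²) (θ in radians; h = -17.996256) = 22.066497

x = 128.6864, dx/dθ = 22.0665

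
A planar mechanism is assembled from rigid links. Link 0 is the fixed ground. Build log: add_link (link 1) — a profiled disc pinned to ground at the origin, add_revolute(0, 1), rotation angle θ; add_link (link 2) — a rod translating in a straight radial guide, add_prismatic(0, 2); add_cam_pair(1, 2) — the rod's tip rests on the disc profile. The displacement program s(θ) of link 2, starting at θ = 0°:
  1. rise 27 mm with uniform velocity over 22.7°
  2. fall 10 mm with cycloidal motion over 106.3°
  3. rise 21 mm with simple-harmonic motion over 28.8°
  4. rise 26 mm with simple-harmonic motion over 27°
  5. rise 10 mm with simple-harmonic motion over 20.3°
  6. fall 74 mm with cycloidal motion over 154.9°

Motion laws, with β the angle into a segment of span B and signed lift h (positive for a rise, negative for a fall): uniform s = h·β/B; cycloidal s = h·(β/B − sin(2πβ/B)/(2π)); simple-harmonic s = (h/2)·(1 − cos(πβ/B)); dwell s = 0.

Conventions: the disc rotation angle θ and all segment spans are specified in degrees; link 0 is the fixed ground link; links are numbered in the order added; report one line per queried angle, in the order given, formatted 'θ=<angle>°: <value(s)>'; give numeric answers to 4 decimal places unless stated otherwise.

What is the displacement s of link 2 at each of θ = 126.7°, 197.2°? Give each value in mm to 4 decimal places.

seg 1 [0°–22.7°] uniform, h=27: full span → s += 27 → s = 27.0000
seg 2 [22.7°–129°] cycloidal, h=-10: θ=126.7° here. β=104, B=106.3. -10·(0.9784 − sin(2π·0.9784)/(2π)) = -9.9993 → s = 17.0007
seg 2 [22.7°–129°] cycloidal, h=-10: full span → s += -10 → s = 17.0000
seg 3 [129°–157.8°] simple-harmonic, h=21: full span → s += 21 → s = 38.0000
seg 4 [157.8°–184.8°] simple-harmonic, h=26: full span → s += 26 → s = 64.0000
seg 5 [184.8°–205.1°] simple-harmonic, h=10: θ=197.2° here. β=12.4, B=20.3. 10/2·(1 − cos(π·0.6108)) = 6.7061 → s = 70.7061

θ=126.7°: 17.0007
θ=197.2°: 70.7061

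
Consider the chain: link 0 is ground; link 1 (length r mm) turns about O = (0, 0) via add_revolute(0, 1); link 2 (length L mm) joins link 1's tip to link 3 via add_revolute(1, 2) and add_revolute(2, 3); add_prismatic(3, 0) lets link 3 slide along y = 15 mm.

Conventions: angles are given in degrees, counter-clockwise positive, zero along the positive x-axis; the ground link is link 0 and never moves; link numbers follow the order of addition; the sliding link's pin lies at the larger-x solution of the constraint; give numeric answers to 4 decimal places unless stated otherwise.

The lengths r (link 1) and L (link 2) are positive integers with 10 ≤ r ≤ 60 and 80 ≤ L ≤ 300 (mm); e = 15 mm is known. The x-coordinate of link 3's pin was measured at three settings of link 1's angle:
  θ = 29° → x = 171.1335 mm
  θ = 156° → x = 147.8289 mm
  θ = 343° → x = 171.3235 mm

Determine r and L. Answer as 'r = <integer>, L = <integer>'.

constraint per measurement: (x − r cos θ)² + (r sin θ − e)² = L²
subtracting the θ₁ and θ₂ equations cancels the r² and L² terms:
r = (x₁² − x₂²) / (2[(x₁cos θ₁ + e sin θ₁) − (x₂cos θ₂ + e sin θ₂)]) = 13.0000 → r = 13
L² = (x₁ − r cos θ₁)² + (r sin θ₁ − e)² = 25600.0040 → L = 160.0000 → L = 160
check at θ₃=343°: x = 171.3235 (printed 171.3235) ✓

r = 13, L = 160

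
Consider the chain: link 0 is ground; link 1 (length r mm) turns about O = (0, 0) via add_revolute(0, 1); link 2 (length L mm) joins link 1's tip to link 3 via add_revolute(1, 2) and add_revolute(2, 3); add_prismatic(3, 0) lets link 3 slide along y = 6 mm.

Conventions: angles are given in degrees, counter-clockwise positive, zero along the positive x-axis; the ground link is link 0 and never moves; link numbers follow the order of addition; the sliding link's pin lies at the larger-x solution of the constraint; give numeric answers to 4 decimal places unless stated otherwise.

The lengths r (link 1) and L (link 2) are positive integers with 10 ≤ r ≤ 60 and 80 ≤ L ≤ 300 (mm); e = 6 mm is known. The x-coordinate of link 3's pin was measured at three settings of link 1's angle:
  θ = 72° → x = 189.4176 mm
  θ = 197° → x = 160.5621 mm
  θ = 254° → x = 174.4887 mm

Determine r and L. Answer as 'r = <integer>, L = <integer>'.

constraint per measurement: (x − r cos θ)² + (r sin θ − e)² = L²
subtracting the θ₁ and θ₂ equations cancels the r² and L² terms:
r = (x₁² − x₂²) / (2[(x₁cos θ₁ + e sin θ₁) − (x₂cos θ₂ + e sin θ₂)]) = 23.0000 → r = 23
L² = (x₁ − r cos θ₁)² + (r sin θ₁ − e)² = 33489.0057 → L = 183.0000 → L = 183
check at θ₃=254°: x = 174.4887 (printed 174.4887) ✓

r = 23, L = 183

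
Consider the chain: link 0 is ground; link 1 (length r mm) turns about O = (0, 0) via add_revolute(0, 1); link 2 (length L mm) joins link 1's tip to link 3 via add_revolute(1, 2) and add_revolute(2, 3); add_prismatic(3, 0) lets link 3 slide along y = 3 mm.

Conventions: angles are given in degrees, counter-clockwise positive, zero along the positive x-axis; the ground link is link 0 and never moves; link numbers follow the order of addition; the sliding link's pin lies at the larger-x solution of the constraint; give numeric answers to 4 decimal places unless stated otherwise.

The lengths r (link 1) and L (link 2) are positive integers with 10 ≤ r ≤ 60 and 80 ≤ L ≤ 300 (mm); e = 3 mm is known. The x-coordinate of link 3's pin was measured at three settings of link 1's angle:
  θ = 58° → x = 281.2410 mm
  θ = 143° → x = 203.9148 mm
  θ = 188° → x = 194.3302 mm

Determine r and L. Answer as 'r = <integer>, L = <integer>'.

constraint per measurement: (x − r cos θ)² + (r sin θ − e)² = L²
subtracting the θ₁ and θ₂ equations cancels the r² and L² terms:
r = (x₁² − x₂²) / (2[(x₁cos θ₁ + e sin θ₁) − (x₂cos θ₂ + e sin θ₂)]) = 60.0000 → r = 60
L² = (x₁ − r cos θ₁)² + (r sin θ₁ − e)² = 64515.9999 → L = 254.0000 → L = 254
check at θ₃=188°: x = 194.3302 (printed 194.3302) ✓

r = 60, L = 254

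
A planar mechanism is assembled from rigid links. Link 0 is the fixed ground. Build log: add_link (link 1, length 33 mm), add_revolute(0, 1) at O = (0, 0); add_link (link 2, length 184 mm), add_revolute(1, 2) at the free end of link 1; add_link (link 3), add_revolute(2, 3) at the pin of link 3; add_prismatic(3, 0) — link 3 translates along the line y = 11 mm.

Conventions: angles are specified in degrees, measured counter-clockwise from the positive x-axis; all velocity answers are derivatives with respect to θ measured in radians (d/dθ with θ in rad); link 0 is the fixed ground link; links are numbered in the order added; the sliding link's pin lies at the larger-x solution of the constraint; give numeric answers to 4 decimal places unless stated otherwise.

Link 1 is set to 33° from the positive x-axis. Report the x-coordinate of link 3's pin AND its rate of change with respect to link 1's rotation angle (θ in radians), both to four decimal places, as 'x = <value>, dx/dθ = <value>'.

geometry: r = 33 mm, L = 184 mm, e = 11 mm
crank pin P = (r cos θ, r sin θ) = (27.676129, 17.973088)
h = r sin θ − e = 17.973088 − 11 = 6.973088
x = r cos θ + √(L² − h²) = 27.676129 + 183.867822 = 211.543951
dx/dθ = −r sin θ − h·r cos θ/√(L² − h²) (θ in radians; h = 6.973088) = -19.022690

x = 211.5440, dx/dθ = -19.0227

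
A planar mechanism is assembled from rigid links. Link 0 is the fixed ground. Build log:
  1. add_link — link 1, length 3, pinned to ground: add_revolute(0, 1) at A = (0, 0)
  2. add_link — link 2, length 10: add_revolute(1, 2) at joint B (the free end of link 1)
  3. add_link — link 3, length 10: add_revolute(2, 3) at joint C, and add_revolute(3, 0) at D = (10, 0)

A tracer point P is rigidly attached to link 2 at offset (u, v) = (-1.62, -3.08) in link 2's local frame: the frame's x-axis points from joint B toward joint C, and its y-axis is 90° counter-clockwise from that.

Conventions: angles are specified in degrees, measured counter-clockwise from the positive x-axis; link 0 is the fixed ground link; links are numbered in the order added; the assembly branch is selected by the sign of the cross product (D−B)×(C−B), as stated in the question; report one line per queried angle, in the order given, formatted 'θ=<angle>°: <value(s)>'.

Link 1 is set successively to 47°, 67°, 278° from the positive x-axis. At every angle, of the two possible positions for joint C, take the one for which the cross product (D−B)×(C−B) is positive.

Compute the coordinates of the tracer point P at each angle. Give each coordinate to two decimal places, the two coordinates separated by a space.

A=(0,0), D=(10.00,0)
θ=47°: B = A + 3.00·(cos47°, sin47°) = (2.0460, 2.1941)
θ=47°: |BD| = 8.2511
θ=47°: circle(B,10.00) ∩ circle(D,10.00): a=4.1255, h=9.1093
θ=47°:   candidates: C₊=(8.4453,9.8784) cross=75.162; C₋=(3.6007,-7.6843) cross=-75.162
θ=47°:   branch + wants cross > 0 → take C=(8.4453,9.8784) (cross=75.162)
θ=47°: ex = (C−B)/|BC| = (0.6399,0.7684); ey = (-0.7684,0.6399)
θ=47°: P = B + -1.62·ex + -3.08·ey = (3.3761,-1.0218)
θ=67°: B = A + 3.00·(cos67°, sin67°) = (1.1722, 2.7615)
θ=67°: |BD| = 9.2497
θ=67°: circle(B,10.00) ∩ circle(D,10.00): a=4.6248, h=8.8663
θ=67°:   candidates: C₊=(8.2332,9.8427) cross=82.010; C₋=(2.9390,-7.0812) cross=-82.010
θ=67°:   branch + wants cross > 0 → take C=(8.2332,9.8427) (cross=82.010)
θ=67°: ex = (C−B)/|BC| = (0.7061,0.7081); ey = (-0.7081,0.7061)
θ=67°: P = B + -1.62·ex + -3.08·ey = (2.2093,-0.5604)
θ=278°: B = A + 3.00·(cos278°, sin278°) = (0.4175, -2.9708)
θ=278°: |BD| = 10.0324
θ=278°: circle(B,10.00) ∩ circle(D,10.00): a=5.0162, h=8.6509
θ=278°:   candidates: C₊=(2.6471,6.7775) cross=86.789; C₋=(7.7705,-9.7483) cross=-86.789
θ=278°:   branch + wants cross > 0 → take C=(2.6471,6.7775) (cross=86.789)
θ=278°: ex = (C−B)/|BC| = (0.2230,0.9748); ey = (-0.9748,0.2230)
θ=278°: P = B + -1.62·ex + -3.08·ey = (3.0588,-5.2367)

θ=47°: 3.38 -1.02
θ=67°: 2.21 -0.56
θ=278°: 3.06 -5.24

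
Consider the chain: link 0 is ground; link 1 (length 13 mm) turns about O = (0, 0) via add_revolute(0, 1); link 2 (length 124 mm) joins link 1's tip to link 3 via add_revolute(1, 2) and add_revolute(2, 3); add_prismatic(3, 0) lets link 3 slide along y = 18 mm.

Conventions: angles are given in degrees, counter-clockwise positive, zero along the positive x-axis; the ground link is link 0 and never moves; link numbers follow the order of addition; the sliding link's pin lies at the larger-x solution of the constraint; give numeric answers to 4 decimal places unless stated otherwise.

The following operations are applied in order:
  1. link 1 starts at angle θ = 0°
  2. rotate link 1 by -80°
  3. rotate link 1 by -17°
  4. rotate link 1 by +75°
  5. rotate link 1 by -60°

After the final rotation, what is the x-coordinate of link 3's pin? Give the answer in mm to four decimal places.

geometry: r = 13 mm, L = 124 mm, e = 18 mm; θ starts at 0°
rotate link 1 by -80°: θ ← 0° -80° = -80°
rotate link 1 by -17°: θ ← -80° -17° = -97°
rotate link 1 by +75°: θ ← -97° +75° = -22°
rotate link 1 by -60°: θ ← -22° -60° = -82°
crank pin P = (r cos θ, r sin θ) = (1.809250, -12.873485)
h = r sin θ − e = -12.873485 − 18 = -30.873485
x = r cos θ + √(L² − h²) = 1.809250 + 120.095079 = 121.904329

121.9043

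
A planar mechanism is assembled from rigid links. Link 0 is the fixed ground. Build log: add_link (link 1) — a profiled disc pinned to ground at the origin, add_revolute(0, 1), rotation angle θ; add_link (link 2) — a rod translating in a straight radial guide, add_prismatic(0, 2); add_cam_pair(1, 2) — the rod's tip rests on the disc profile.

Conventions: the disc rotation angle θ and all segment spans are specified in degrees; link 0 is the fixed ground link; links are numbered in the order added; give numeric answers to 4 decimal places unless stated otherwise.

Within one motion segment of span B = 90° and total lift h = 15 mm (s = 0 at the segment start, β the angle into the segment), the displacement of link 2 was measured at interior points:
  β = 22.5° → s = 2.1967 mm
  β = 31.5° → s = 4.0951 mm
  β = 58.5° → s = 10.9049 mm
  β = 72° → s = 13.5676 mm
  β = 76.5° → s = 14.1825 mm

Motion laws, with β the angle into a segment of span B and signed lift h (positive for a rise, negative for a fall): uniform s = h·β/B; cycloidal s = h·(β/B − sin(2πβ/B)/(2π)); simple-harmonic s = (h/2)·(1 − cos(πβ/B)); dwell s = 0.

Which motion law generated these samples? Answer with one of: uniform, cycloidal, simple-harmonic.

candidates at β/B = r: uniform s = h·r (linear in β); cycloidal s = h·(r − sin(2πr)/(2π)); simple-harmonic s = (h/2)(1 − cos(πr))
β=22.5°: printed 2.1967 | uniform 3.7500, cycloidal 1.3627, simple-harmonic 2.1967
β=31.5°: printed 4.0951 | uniform 5.2500, cycloidal 3.3186, simple-harmonic 4.0951
β=58.5°: printed 10.9049 | uniform 9.7500, cycloidal 11.6814, simple-harmonic 10.9049
β=72°: printed 13.5676 | uniform 12.0000, cycloidal 14.2705, simple-harmonic 13.5676
β=76.5°: printed 14.1825 | uniform 12.7500, cycloidal 14.6814, simple-harmonic 14.1825
only one law matches every sample → simple-harmonic

simple-harmonic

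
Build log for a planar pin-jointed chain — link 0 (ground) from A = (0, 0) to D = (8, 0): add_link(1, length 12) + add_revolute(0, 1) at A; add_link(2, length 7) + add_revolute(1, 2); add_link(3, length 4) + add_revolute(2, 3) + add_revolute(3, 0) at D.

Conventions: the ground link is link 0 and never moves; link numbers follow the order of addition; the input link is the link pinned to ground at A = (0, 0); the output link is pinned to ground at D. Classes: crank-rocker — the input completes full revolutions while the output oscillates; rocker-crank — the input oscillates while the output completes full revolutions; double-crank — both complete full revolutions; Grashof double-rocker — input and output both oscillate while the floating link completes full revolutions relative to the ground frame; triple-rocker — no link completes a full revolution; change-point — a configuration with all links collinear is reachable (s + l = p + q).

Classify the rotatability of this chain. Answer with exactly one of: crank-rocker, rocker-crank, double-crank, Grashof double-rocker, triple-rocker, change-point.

lengths: ground=8, input=12, coupler=7, output=4
sorted: s=4 (shortest), l=12 (longest), p+q=15
s + l = 16 vs p + q = 15
s + l > p + q → non-Grashof → no link fully rotates → triple-rocker

triple-rocker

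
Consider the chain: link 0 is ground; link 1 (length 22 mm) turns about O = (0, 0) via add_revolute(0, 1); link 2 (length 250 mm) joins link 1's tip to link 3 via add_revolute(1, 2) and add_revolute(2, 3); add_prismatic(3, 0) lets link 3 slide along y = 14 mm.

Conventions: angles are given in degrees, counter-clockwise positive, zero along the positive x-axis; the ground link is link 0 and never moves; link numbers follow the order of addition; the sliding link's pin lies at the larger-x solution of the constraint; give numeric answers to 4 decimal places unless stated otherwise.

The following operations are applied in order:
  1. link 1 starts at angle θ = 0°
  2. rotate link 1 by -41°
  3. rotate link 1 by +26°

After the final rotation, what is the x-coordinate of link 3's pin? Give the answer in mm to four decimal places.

geometry: r = 22 mm, L = 250 mm, e = 14 mm; θ starts at 0°
rotate link 1 by -41°: θ ← 0° -41° = -41°
rotate link 1 by +26°: θ ← -41° +26° = -15°
crank pin P = (r cos θ, r sin θ) = (21.250368, -5.694019)
h = r sin θ − e = -5.694019 − 14 = -19.694019
x = r cos θ + √(L² − h²) = 21.250368 + 249.223084 = 270.473452

270.4735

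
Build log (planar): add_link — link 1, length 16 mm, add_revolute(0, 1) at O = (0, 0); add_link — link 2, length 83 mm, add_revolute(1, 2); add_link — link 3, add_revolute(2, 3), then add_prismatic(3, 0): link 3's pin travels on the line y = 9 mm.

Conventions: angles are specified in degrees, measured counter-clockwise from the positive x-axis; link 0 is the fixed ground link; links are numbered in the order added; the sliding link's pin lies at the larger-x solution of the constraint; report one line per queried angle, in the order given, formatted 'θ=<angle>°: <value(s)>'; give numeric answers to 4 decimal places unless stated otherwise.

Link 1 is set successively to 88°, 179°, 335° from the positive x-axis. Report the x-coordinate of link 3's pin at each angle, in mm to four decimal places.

geometry: r = 16 mm, L = 83 mm, e = 9 mm
θ=88°: crank pin P = (r cos θ, r sin θ) = (0.558392, 15.990253)
θ=88°: h = r sin θ − e = 15.990253 − 9 = 6.990253
θ=88°: x = r cos θ + √(L² − h²) = 0.558392 + 82.705117 = 83.263509
θ=179°: crank pin P = (r cos θ, r sin θ) = (-15.997563, 0.279239)
θ=179°: h = r sin θ − e = 0.279239 − 9 = -8.720761
θ=179°: x = r cos θ + √(L² − h²) = -15.997563 + 82.540586 = 66.543023
θ=335°: crank pin P = (r cos θ, r sin θ) = (14.500925, -6.761892)
θ=335°: h = r sin θ − e = -6.761892 − 9 = -15.761892
θ=335°: x = r cos θ + √(L² − h²) = 14.500925 + 81.489648 = 95.990573

θ=88°: 83.2635
θ=179°: 66.5430
θ=335°: 95.9906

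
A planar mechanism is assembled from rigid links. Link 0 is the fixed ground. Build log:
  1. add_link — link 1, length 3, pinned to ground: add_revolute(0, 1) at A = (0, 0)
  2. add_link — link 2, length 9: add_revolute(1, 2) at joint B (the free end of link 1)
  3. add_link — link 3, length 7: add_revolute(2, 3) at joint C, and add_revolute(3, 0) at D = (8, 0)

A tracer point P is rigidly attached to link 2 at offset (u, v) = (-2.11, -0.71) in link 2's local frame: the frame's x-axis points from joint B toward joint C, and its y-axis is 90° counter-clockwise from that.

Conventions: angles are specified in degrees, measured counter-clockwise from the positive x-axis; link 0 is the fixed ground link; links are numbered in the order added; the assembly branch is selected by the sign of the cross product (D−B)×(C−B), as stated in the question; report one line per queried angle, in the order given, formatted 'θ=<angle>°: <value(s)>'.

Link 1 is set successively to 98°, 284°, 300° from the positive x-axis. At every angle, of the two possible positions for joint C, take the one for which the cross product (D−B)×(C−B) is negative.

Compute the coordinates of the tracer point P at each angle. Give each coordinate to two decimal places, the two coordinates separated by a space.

A=(0,0), D=(8.00,0)
θ=98°: B = A + 3.00·(cos98°, sin98°) = (-0.4175, 2.9708)
θ=98°: |BD| = 8.9264
θ=98°: circle(B,9.00) ∩ circle(D,7.00): a=6.2556, h=6.4705
θ=98°:   candidates: C₊=(7.6349,6.9905) cross=57.758; C₋=(3.3280,-5.2128) cross=-57.758
θ=98°:   branch - wants cross < 0 → take C=(3.3280,-5.2128) (cross=-57.758)
θ=98°: ex = (C−B)/|BC| = (0.4162,-0.9093); ey = (0.9093,0.4162)
θ=98°: P = B + -2.11·ex + -0.71·ey = (-1.9412,4.5939)
θ=284°: B = A + 3.00·(cos284°, sin284°) = (0.7258, -2.9109)
θ=284°: |BD| = 7.8350
θ=284°: circle(B,9.00) ∩ circle(D,7.00): a=5.9596, h=6.7441
θ=284°:   candidates: C₊=(3.7532,5.5646) cross=52.840; C₋=(8.7644,-6.9581) cross=-52.840
θ=284°:   branch - wants cross < 0 → take C=(8.7644,-6.9581) (cross=-52.840)
θ=284°: ex = (C−B)/|BC| = (0.8932,-0.4497); ey = (0.4497,0.8932)
θ=284°: P = B + -2.11·ex + -0.71·ey = (-1.4781,-2.5962)
θ=300°: B = A + 3.00·(cos300°, sin300°) = (1.5000, -2.5981)
θ=300°: |BD| = 7.0000
θ=300°: circle(B,9.00) ∩ circle(D,7.00): a=5.7857, h=6.8939
θ=300°:   candidates: C₊=(4.3138,5.9508) cross=48.257; C₋=(9.4311,-6.8521) cross=-48.257
θ=300°:   branch - wants cross < 0 → take C=(9.4311,-6.8521) (cross=-48.257)
θ=300°: ex = (C−B)/|BC| = (0.8812,-0.4727); ey = (0.4727,0.8812)
θ=300°: P = B + -2.11·ex + -0.71·ey = (-0.6950,-2.2264)

θ=98°: -1.94 4.59
θ=284°: -1.48 -2.60
θ=300°: -0.70 -2.23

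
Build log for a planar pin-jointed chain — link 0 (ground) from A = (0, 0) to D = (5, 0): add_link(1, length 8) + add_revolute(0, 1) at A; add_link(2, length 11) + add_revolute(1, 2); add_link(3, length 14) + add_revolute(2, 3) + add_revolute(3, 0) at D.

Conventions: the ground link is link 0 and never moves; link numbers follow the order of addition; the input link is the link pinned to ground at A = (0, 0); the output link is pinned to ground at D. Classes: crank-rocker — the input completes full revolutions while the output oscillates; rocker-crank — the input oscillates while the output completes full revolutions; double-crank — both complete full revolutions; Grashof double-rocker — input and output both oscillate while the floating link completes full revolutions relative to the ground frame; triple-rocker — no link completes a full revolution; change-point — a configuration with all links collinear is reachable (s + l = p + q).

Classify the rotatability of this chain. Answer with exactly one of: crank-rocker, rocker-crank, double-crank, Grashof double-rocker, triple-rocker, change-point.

lengths: ground=5, input=8, coupler=11, output=14
sorted: s=5 (shortest), l=14 (longest), p+q=19
s + l = 19 vs p + q = 19
s + l = p + q → change-point (collinear configuration reachable)

change-point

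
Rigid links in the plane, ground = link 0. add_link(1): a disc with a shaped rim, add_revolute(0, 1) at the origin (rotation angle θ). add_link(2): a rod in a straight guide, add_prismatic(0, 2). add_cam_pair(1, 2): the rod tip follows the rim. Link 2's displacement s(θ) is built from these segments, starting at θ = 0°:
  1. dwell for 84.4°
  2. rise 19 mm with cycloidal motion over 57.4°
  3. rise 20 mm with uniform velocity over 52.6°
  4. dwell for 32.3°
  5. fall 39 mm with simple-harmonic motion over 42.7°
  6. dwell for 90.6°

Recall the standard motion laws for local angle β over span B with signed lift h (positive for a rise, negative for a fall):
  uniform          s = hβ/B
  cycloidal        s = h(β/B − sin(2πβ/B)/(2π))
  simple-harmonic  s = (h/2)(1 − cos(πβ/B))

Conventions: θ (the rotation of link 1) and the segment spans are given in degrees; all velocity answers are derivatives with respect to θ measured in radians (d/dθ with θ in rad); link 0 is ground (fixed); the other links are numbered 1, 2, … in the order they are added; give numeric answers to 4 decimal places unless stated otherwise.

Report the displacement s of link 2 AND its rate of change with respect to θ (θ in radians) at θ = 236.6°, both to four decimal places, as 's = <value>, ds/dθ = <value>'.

segment 1 (0° to 84.4°, dwell): s unchanged at 0.0000
segment 2 (84.4° to 141.8°, cycloidal, h = 19) is passed completely: s = 0.0000 + (19) = 19.0000
segment 3 (141.8° to 194.4°, uniform, h = 20) is passed completely: s = 19.0000 + (20) = 39.0000
segment 4 (194.4° to 226.7°, dwell): s unchanged at 39.0000
θ = 236.6° falls in segment 5 (226.7° to 269.4°, simple-harmonic, h = -39): β = 236.6 − 226.7 = 9.9°, B = 42.7°; Δs = -39/2·(1 − cos(π·0.2319)) = -4.9480; s = 39.0000 − 4.9480 = 34.0520
velocity in seg [226.7°–269.4°] (simple-harmonic), θ in radians: β = 9.9° = 0.1728 rad, B = 42.7° = 0.7453 rad; ds/dθ = (πh/(2B)) sin(πβ/B) = (π·(-39)/(2·0.7453)) sin(π·0.2319) = -54.718233 mm/rad

s = 34.0520, ds/dθ = -54.7182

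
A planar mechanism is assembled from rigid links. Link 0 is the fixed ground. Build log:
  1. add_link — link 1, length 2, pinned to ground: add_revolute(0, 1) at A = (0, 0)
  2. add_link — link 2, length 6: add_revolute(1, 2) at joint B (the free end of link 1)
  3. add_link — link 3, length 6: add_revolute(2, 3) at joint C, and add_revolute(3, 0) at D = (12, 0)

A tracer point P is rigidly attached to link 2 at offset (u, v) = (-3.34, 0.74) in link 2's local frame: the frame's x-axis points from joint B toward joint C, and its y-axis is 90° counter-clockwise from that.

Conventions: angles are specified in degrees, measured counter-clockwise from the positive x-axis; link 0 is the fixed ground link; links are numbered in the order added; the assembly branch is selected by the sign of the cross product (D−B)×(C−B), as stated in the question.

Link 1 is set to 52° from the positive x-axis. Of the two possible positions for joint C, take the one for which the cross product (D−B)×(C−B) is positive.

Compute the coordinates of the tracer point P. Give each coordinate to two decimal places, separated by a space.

A=(0,0), D=(12.00,0)
B = A + 2.00·(cos52°, sin52°) = (1.2313, 1.5760)
|BD| = 10.8834
circle(B,6.00) ∩ circle(D,6.00): a=5.4417, h=2.5274
  candidates: C₊=(6.9817,3.2888) cross=27.507; C₋=(6.2497,-1.7128) cross=-27.507
  branch + wants cross > 0 → take C=(6.9817,3.2888) (cross=27.507)
ex = (C−B)/|BC| = (0.9584,0.2855); ey = (-0.2855,0.9584)
P = B + -3.34·ex + 0.74·ey = (-2.1809,1.3318)

-2.18 1.33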